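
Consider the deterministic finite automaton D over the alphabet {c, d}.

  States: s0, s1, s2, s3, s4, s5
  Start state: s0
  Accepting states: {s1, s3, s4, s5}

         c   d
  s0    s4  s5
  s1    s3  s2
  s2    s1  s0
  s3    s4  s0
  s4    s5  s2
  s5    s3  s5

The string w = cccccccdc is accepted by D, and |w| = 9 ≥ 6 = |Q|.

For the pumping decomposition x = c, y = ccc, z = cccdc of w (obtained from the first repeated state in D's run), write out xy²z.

xy^2z = c·ccc·ccc·cccdc = ccccccccccdc.
Reading y = ccc takes D from s4 back to s4, so after x·y·y the machine is still in s4, and z then leads to the accepting state s1. Hence ccccccccccdc ∈ L(D).

ccccccccccdc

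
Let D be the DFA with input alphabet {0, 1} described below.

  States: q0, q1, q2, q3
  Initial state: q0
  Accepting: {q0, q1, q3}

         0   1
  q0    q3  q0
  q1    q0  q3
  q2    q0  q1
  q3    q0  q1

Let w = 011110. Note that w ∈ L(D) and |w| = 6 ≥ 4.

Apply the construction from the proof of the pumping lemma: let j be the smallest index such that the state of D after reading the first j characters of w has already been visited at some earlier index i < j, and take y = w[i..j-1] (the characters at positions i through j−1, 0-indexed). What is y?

State sequence: q0 -0-> q3 -1-> q1 -1-> q3 -1-> q1 -1-> q3 -0-> q0
First repeat at step 3: q3 was already visited.

So i = 1, j = 3, giving x = w[0:1] = 0, y = w[1:3] = 11, z = w[3:6] = 110.
Check: |xy| = 3 ≤ 4 and |y| = 2 ≥ 1. Reading y takes D from q3 back to q3, so every xyⁱz is accepted.

11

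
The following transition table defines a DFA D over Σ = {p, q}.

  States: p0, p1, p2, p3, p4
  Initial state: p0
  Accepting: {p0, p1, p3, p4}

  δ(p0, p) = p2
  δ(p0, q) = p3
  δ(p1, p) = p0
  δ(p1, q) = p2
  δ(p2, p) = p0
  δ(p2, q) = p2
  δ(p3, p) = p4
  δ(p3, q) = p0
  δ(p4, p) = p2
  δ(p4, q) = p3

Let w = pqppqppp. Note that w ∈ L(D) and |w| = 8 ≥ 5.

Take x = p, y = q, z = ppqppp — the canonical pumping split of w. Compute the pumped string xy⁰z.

xy⁰z = xz = p·ppqppp = pppqppp.
Reading y = q takes D from p2 back to p2, so after x the machine is still in p2, and z then leads to the accepting state p0. Hence pppqppp ∈ L(D).

pppqppp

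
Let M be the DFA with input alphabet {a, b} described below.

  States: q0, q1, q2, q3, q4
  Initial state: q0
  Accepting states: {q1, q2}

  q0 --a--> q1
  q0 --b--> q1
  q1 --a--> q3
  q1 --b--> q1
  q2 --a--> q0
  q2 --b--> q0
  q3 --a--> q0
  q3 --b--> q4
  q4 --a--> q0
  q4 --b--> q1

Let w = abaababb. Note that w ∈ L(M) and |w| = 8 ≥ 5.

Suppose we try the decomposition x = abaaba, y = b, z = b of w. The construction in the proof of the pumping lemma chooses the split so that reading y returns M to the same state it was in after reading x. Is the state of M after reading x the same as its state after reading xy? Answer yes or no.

no

State sequence: q0 -a-> q1 -b-> q1 -a-> q3 -a-> q0 -b-> q1 -a-> q3 -b-> q4

After x (step 6): q3. After xy (step 7): q4.
They differ (q3 ≠ q4), so y is not a cycle from the state after x; this split is not the one the pumping-lemma construction produces, and pumping y need not keep the string in L(M).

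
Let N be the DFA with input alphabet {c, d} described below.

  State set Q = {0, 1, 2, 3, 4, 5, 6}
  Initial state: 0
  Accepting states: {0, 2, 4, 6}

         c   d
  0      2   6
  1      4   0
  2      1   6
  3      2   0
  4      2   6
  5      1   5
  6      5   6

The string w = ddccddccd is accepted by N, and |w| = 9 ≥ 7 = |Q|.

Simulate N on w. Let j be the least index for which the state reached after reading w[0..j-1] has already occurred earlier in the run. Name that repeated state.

Run of N on w = d d c c d d c c d:
  step 0: 0  (start)
  step 1: 6  (read d: 0→6)
  step 2: 6  (read d: 6→6)   ← first repeat (6 seen earlier)
  step 3: 5  (read c: 6→5)
  step 4: 1  (read c: 5→1)
  step 5: 0  (read d: 1→0)
  step 6: 6  (read d: 0→6)
  step 7: 5  (read c: 6→5)
  step 8: 1  (read c: 5→1)
  step 9: 0  (read d: 1→0)

The earliest repeat is at step j = 2: N is in 6, which it already visited at step i = 1.
The DFA has 7 states, so the proof of the pumping lemma guarantees a repeated state among the first 7+1 visited; the segment between the two visits is the pumpable y.

6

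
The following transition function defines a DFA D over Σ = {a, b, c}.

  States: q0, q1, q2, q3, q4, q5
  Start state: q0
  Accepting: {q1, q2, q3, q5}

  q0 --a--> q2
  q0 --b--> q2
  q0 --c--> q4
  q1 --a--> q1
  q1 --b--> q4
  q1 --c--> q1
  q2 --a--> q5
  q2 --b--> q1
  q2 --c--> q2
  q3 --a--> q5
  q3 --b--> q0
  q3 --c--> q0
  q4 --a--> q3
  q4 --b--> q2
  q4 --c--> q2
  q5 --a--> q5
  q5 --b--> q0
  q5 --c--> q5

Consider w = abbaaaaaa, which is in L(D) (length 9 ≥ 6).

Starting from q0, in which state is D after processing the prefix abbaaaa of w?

State sequence: q0 -a-> q2 -b-> q1 -b-> q4 -a-> q3 -a-> q5 -a-> q5 -a-> q5

After reading 7 characters, D is in state q5.

q5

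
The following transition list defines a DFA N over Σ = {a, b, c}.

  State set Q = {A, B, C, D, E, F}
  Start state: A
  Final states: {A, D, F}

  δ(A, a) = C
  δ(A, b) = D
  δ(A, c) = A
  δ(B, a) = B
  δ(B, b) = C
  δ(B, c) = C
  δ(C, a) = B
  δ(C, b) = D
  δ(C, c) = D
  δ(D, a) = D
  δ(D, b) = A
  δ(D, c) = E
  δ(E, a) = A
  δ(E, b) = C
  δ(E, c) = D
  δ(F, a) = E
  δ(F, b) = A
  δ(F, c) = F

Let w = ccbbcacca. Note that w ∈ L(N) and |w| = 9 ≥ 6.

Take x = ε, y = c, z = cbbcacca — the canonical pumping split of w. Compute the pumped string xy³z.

ccccbbcacca

xy^3z = ε·c·c·c·cbbcacca = ccccbbcacca.
Reading y = c takes N from A back to A, so after x·y·y·y the machine is still in A, and z then leads to the accepting state A. Hence ccccbbcacca ∈ L(N).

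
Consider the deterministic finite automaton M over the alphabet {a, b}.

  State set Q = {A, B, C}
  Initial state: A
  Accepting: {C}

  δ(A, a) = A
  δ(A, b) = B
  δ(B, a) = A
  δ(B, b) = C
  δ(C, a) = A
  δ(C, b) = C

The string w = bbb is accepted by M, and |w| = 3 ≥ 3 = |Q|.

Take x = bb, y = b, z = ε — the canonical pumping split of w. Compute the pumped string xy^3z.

bbbbb

xy^3z = bb·b·b·b·ε = bbbbb.
Reading y = b takes M from C back to C, so after x·y·y·y the machine is still in C, and z then leads to the accepting state C. Hence bbbbb ∈ L(M).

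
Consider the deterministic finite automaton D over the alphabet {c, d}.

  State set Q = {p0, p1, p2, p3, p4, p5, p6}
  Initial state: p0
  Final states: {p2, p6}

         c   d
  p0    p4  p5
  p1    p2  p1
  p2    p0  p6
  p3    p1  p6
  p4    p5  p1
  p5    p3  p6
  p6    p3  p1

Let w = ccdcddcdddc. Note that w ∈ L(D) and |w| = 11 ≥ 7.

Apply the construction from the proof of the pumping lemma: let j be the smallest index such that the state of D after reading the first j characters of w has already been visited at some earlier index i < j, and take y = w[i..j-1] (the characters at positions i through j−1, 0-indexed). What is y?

cd

Run of D on w = c c d c d d c d d d c:
  step 0: p0  (start)
  step 1: p4  (read c: p0→p4)
  step 2: p5  (read c: p4→p5)
  step 3: p6  (read d: p5→p6)
  step 4: p3  (read c: p6→p3)
  step 5: p6  (read d: p3→p6)   ← first repeat (p6 seen earlier)
  step 6: p1  (read d: p6→p1)
  step 7: p2  (read c: p1→p2)
  step 8: p6  (read d: p2→p6)
  step 9: p1  (read d: p6→p1)
  step 10: p1  (read d: p1→p1)
  step 11: p2  (read c: p1→p2)

So i = 3, j = 5, giving x = w[0:3] = ccd, y = w[3:5] = cd, z = w[5:11] = dcdddc.
Check: |xy| = 5 ≤ 7 and |y| = 2 ≥ 1. Reading y takes D from p6 back to p6, so every xyⁱz is accepted.
Pumping length from the standard proof: p = 7 (the number of states). The repeated state found above gives |xy| = j ≤ 7 and |y| = j − i ≥ 1.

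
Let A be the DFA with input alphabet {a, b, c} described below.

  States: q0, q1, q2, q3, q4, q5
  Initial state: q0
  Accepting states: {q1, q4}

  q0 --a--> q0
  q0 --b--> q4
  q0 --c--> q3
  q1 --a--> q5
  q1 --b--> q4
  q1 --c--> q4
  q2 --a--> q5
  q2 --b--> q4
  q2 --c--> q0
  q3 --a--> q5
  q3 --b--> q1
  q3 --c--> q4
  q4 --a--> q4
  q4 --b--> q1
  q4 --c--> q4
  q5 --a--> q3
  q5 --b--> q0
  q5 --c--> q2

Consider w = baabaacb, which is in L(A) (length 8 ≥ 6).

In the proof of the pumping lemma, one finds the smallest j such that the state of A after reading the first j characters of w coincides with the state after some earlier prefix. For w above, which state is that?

q4

State sequence: q0 -b-> q4 -a-> q4 -a-> q4 -b-> q1 -a-> q5 -a-> q3 -c-> q4 -b-> q1
First repeat at step 2: q4 was already visited.

The earliest repeat is at step j = 2: A is in q4, which it already visited at step i = 1.
With |Q| = 6, pigeonhole forces a state repeat no later than step 6; the substring read between the first and second visits to that state can be pumped.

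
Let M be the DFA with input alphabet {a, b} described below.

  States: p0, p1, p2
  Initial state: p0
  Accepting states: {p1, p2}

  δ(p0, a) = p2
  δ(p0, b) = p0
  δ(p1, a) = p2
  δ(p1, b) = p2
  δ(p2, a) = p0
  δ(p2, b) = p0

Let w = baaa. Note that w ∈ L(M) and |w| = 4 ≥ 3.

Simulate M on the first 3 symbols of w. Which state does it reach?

Run of M on the first 3 characters of w = b a a:
  step 0: p0  (start)
  step 1: p0  (read b: p0→p0)
  step 2: p2  (read a: p0→p2)
  step 3: p0  (read a: p2→p0)

After reading 3 characters, M is in state p0.
(This kind of state-tracing is the core of the pumping-lemma construction: with 3 states, pigeonhole forces a repeat within the first 3 steps.)

p0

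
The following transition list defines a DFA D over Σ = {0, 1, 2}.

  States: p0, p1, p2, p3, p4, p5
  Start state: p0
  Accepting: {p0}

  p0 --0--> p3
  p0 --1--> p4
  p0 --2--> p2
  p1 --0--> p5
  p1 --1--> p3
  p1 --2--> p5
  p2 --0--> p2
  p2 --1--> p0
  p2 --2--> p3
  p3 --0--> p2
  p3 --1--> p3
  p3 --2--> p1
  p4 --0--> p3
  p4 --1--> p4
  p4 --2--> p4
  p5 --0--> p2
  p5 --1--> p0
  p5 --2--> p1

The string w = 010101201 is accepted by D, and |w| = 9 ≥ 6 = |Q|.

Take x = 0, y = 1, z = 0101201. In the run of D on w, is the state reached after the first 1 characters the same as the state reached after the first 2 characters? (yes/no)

Run of D on the first 2 characters of w = 0 1:
  step 0: p0  (start)
  step 1: p3  (read 0: p0→p3)
  step 2: p3  (read 1: p3→p3)

After x (step 1): p3. After xy (step 2): p3.
They match, so y = 1 drives D around a cycle from p3 back to itself; pumping y any number of times keeps D in p3 before reading z, and xyⁱz ∈ L(D) for every i ≥ 0.

yes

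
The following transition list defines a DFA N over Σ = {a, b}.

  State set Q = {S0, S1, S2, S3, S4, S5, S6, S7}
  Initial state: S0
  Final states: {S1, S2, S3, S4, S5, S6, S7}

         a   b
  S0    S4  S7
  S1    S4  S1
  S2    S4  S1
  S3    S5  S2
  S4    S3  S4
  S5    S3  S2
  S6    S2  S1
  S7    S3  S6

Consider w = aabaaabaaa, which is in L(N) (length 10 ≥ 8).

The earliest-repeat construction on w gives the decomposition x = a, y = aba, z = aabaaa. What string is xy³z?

xy^3z = a·aba·aba·aba·aabaaa = aabaabaabaaabaaa.
Reading y = aba takes N from S4 back to S4, so after x·y·y·y the machine is still in S4, and z then leads to the accepting state S5. Hence aabaabaabaaabaaa ∈ L(N).

aabaabaabaaabaaa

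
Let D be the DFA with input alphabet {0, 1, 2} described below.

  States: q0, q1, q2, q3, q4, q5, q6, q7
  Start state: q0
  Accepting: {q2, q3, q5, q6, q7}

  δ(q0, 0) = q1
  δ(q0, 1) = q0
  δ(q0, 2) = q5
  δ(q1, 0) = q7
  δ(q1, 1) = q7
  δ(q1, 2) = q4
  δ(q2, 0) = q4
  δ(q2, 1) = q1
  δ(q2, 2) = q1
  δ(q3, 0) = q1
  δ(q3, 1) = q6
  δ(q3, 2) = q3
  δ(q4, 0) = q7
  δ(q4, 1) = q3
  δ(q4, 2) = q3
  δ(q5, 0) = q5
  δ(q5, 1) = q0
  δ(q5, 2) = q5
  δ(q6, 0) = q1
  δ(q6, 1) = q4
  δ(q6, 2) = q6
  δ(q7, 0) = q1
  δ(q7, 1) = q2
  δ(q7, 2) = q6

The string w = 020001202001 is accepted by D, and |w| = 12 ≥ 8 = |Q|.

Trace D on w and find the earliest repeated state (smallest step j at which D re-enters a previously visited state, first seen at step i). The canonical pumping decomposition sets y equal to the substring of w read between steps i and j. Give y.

State sequence: q0 -0-> q1 -2-> q4 -0-> q7 -0-> q1 -0-> q7 -1-> q2 -2-> q1 -0-> q7 -2-> q6 -0-> q1 -0-> q7 -1-> q2
First repeat at step 4: q1 was already visited.

So i = 1, j = 4, giving x = w[0:1] = 0, y = w[1:4] = 200, z = w[4:12] = 01202001.
Check: |xy| = 4 ≤ 8 and |y| = 3 ≥ 1. Reading y takes D from q1 back to q1, so every xyⁱz is accepted.
Since D has 8 states, any run of length ≥ 8 visits 8+1 states, so by pigeonhole some state repeats within the first 8 steps — that repeat gives the pumpable loop.

200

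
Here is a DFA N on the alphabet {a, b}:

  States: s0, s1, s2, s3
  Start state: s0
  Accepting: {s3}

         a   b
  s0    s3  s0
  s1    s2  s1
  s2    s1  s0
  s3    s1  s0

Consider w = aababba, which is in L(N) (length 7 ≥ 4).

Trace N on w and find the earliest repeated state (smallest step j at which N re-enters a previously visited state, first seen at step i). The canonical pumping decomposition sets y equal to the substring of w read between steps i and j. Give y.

b

Run of N on w = a a b a b b a:
  step 0: s0  (start)
  step 1: s3  (read a: s0→s3)
  step 2: s1  (read a: s3→s1)
  step 3: s1  (read b: s1→s1)   ← first repeat (s1 seen earlier)
  step 4: s2  (read a: s1→s2)
  step 5: s0  (read b: s2→s0)
  step 6: s0  (read b: s0→s0)
  step 7: s3  (read a: s0→s3)

So i = 2, j = 3, giving x = w[0:2] = aa, y = w[2:3] = b, z = w[3:7] = abba.
Check: |xy| = 3 ≤ 4 and |y| = 1 ≥ 1. Reading y takes N from s1 back to s1, so every xyⁱz is accepted.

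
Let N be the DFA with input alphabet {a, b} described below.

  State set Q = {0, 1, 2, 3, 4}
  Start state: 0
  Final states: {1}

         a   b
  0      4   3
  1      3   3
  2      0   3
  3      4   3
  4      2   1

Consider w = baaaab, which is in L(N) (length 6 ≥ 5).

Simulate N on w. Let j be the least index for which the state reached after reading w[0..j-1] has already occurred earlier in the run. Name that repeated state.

0

State sequence: 0 -b-> 3 -a-> 4 -a-> 2 -a-> 0 -a-> 4 -b-> 1
First repeat at step 4: 0 was already visited.

The earliest repeat is at step j = 4: N is in 0, which it already visited at step i = 0.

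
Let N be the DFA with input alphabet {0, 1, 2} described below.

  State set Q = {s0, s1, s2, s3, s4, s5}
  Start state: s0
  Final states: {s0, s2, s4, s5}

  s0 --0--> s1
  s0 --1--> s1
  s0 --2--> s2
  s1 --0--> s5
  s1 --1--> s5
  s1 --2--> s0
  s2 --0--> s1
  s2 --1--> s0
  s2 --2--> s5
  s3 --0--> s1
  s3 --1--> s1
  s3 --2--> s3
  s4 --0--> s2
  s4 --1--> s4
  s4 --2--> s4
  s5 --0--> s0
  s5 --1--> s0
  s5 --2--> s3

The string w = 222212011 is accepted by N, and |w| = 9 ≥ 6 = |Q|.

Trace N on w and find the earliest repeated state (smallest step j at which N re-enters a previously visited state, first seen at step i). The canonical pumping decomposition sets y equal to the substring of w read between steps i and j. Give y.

2

State sequence: s0 -2-> s2 -2-> s5 -2-> s3 -2-> s3 -1-> s1 -2-> s0 -0-> s1 -1-> s5 -1-> s0
First repeat at step 4: s3 was already visited.

So i = 3, j = 4, giving x = w[0:3] = 222, y = w[3:4] = 2, z = w[4:9] = 12011.
Check: |xy| = 4 ≤ 6 and |y| = 1 ≥ 1. Reading y takes N from s3 back to s3, so every xyⁱz is accepted.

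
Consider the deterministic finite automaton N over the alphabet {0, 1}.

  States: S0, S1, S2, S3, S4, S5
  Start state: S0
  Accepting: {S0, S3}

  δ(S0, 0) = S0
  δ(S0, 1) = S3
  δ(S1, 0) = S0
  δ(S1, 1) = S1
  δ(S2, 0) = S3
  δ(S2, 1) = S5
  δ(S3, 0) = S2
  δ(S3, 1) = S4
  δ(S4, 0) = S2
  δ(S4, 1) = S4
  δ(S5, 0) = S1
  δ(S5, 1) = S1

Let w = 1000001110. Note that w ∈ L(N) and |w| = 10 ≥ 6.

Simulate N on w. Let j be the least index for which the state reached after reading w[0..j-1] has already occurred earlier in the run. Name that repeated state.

S3

State sequence: S0 -1-> S3 -0-> S2 -0-> S3 -0-> S2 -0-> S3 -0-> S2 -1-> S5 -1-> S1 -1-> S1 -0-> S0
First repeat at step 3: S3 was already visited.

The earliest repeat is at step j = 3: N is in S3, which it already visited at step i = 1.
Pumping length from the standard proof: p = 6 (the number of states). The repeated state found above gives |xy| = j ≤ 6 and |y| = j − i ≥ 1.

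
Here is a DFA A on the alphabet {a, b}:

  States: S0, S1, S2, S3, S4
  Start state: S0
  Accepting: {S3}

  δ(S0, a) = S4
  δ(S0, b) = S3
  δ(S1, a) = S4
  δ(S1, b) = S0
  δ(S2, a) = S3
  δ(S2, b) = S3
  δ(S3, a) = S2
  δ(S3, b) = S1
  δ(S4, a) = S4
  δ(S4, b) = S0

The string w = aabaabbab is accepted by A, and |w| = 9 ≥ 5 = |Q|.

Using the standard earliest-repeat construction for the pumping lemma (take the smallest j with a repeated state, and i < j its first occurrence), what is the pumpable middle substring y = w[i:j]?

a

Run of A on w = a a b a a b b a b:
  step 0: S0  (start)
  step 1: S4  (read a: S0→S4)
  step 2: S4  (read a: S4→S4)   ← first repeat (S4 seen earlier)
  step 3: S0  (read b: S4→S0)
  step 4: S4  (read a: S0→S4)
  step 5: S4  (read a: S4→S4)
  step 6: S0  (read b: S4→S0)
  step 7: S3  (read b: S0→S3)
  step 8: S2  (read a: S3→S2)
  step 9: S3  (read b: S2→S3)

So i = 1, j = 2, giving x = w[0:1] = a, y = w[1:2] = a, z = w[2:9] = baabbab.
Check: |xy| = 2 ≤ 5 and |y| = 1 ≥ 1. Reading y takes A from S4 back to S4, so every xyⁱz is accepted.
The DFA has 5 states, so the proof of the pumping lemma guarantees a repeated state among the first 5+1 visited; the segment between the two visits is the pumpable y.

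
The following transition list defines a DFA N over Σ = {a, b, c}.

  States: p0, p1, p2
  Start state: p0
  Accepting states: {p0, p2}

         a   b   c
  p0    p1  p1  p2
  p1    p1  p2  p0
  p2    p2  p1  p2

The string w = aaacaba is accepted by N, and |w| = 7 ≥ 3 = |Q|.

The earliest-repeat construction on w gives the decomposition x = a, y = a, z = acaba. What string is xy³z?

aaaaacaba

xy^3z = a·a·a·a·acaba = aaaaacaba.
Reading y = a takes N from p1 back to p1, so after x·y·y·y the machine is still in p1, and z then leads to the accepting state p2. Hence aaaaacaba ∈ L(N).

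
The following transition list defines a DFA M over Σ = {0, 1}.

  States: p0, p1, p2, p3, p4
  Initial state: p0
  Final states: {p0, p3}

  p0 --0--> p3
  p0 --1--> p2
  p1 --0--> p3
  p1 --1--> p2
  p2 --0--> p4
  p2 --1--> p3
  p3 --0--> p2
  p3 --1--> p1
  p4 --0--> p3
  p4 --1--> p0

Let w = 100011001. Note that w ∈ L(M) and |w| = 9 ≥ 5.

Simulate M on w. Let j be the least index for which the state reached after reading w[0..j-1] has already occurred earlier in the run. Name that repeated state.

State sequence: p0 -1-> p2 -0-> p4 -0-> p3 -0-> p2 -1-> p3 -1-> p1 -0-> p3 -0-> p2 -1-> p3
First repeat at step 4: p2 was already visited.

The earliest repeat is at step j = 4: M is in p2, which it already visited at step i = 1.
The DFA has 5 states, so the proof of the pumping lemma guarantees a repeated state among the first 5+1 visited; the segment between the two visits is the pumpable y.

p2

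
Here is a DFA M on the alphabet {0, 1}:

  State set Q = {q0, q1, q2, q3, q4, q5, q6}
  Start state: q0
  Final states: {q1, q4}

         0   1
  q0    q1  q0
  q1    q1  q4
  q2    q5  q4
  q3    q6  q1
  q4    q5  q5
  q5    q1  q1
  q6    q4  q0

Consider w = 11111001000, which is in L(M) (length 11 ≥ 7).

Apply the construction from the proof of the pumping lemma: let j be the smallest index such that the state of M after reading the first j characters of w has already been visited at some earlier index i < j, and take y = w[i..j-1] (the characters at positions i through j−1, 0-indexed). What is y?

1

Run of M on w = 1 1 1 1 1 0 0 1 0 0 0:
  step 0: q0  (start)
  step 1: q0  (read 1: q0→q0)   ← first repeat (q0 seen earlier)
  step 2: q0  (read 1: q0→q0)
  step 3: q0  (read 1: q0→q0)
  step 4: q0  (read 1: q0→q0)
  step 5: q0  (read 1: q0→q0)
  step 6: q1  (read 0: q0→q1)
  step 7: q1  (read 0: q1→q1)
  step 8: q4  (read 1: q1→q4)
  step 9: q5  (read 0: q4→q5)
  step 10: q1  (read 0: q5→q1)
  step 11: q1  (read 0: q1→q1)

So i = 0, j = 1, giving x = w[0:0] = ε, y = w[0:1] = 1, z = w[1:11] = 1111001000.
Check: |xy| = 1 ≤ 7 and |y| = 1 ≥ 1. Reading y takes M from q0 back to q0, so every xyⁱz is accepted.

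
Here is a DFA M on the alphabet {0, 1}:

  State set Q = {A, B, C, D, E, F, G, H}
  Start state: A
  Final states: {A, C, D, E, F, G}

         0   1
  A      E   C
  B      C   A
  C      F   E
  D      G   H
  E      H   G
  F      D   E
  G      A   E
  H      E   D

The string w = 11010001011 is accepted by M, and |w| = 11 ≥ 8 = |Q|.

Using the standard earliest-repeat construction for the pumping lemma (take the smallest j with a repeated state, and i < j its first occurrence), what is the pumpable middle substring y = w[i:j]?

Run of M on w = 1 1 0 1 0 0 0 1 0 1 1:
  step 0: A  (start)
  step 1: C  (read 1: A→C)
  step 2: E  (read 1: C→E)
  step 3: H  (read 0: E→H)
  step 4: D  (read 1: H→D)
  step 5: G  (read 0: D→G)
  step 6: A  (read 0: G→A)   ← first repeat (A seen earlier)
  step 7: E  (read 0: A→E)
  step 8: G  (read 1: E→G)
  step 9: A  (read 0: G→A)
  step 10: C  (read 1: A→C)
  step 11: E  (read 1: C→E)

So i = 0, j = 6, giving x = w[0:0] = ε, y = w[0:6] = 110100, z = w[6:11] = 01011.
Check: |xy| = 6 ≤ 8 and |y| = 6 ≥ 1. Reading y takes M from A back to A, so every xyⁱz is accepted.

110100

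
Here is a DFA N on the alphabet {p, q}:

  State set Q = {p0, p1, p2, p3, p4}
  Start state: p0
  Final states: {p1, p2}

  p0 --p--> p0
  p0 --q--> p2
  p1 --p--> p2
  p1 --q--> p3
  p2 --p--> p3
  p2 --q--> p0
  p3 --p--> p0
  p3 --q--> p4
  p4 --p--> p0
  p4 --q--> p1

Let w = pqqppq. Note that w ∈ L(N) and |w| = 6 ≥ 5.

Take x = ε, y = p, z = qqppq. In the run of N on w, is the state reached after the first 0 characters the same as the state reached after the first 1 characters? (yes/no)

yes

Run of N on the first 1 characters of w = p:
  step 0: p0  (start)
  step 1: p0  (read p: p0→p0)

After x (step 0): p0. After xy (step 1): p0.
They match, so y = p drives N around a cycle from p0 back to itself; pumping y any number of times keeps N in p0 before reading z, and xyⁱz ∈ L(N) for every i ≥ 0.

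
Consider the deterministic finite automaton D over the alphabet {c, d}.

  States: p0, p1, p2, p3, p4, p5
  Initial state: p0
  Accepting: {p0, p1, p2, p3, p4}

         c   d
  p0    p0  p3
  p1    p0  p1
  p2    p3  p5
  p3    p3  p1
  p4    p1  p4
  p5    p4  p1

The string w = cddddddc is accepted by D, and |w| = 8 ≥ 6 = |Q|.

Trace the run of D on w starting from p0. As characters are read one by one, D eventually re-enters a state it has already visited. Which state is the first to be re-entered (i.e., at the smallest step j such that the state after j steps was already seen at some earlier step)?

Run of D on w = c d d d d d d c:
  step 0: p0  (start)
  step 1: p0  (read c: p0→p0)   ← first repeat (p0 seen earlier)
  step 2: p3  (read d: p0→p3)
  step 3: p1  (read d: p3→p1)
  step 4: p1  (read d: p1→p1)
  step 5: p1  (read d: p1→p1)
  step 6: p1  (read d: p1→p1)
  step 7: p1  (read d: p1→p1)
  step 8: p0  (read c: p1→p0)

The earliest repeat is at step j = 1: D is in p0, which it already visited at step i = 0.
Since D has 6 states, any run of length ≥ 6 visits 6+1 states, so by pigeonhole some state repeats within the first 6 steps — that repeat gives the pumpable loop.

p0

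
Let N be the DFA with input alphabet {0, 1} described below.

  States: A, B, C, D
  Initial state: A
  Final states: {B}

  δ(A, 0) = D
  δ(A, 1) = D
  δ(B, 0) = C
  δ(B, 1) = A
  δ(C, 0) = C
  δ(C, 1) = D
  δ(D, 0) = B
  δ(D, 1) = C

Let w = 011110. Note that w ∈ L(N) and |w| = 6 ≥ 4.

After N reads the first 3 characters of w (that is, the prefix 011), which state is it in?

D

State sequence: A -0-> D -1-> C -1-> D

After reading 3 characters, N is in state D.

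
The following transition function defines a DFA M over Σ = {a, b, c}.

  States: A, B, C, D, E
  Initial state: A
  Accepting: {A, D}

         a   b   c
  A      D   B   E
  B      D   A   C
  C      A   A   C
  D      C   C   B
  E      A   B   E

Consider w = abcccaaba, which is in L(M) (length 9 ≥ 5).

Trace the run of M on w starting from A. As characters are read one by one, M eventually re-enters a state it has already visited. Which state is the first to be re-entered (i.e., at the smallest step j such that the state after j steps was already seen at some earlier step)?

Run of M on w = a b c c c a a b a:
  step 0: A  (start)
  step 1: D  (read a: A→D)
  step 2: C  (read b: D→C)
  step 3: C  (read c: C→C)   ← first repeat (C seen earlier)
  step 4: C  (read c: C→C)
  step 5: C  (read c: C→C)
  step 6: A  (read a: C→A)
  step 7: D  (read a: A→D)
  step 8: C  (read b: D→C)
  step 9: A  (read a: C→A)

The earliest repeat is at step j = 3: M is in C, which it already visited at step i = 2.

C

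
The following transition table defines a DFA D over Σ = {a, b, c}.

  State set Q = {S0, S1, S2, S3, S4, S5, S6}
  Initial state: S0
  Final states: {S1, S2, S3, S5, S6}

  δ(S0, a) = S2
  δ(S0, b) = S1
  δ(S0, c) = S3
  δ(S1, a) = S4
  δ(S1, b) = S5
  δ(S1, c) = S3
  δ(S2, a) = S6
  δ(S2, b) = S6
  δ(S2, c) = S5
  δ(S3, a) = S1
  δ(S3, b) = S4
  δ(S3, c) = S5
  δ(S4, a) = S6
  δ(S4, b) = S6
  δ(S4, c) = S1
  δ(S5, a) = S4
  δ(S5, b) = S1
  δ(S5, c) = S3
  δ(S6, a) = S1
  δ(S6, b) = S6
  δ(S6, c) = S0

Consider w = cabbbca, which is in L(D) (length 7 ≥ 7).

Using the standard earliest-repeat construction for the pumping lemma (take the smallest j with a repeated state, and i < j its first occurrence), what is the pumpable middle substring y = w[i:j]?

bb

Run of D on w = c a b b b c a:
  step 0: S0  (start)
  step 1: S3  (read c: S0→S3)
  step 2: S1  (read a: S3→S1)
  step 3: S5  (read b: S1→S5)
  step 4: S1  (read b: S5→S1)   ← first repeat (S1 seen earlier)
  step 5: S5  (read b: S1→S5)
  step 6: S3  (read c: S5→S3)
  step 7: S1  (read a: S3→S1)

So i = 2, j = 4, giving x = w[0:2] = ca, y = w[2:4] = bb, z = w[4:7] = bca.
Check: |xy| = 4 ≤ 7 and |y| = 2 ≥ 1. Reading y takes D from S1 back to S1, so every xyⁱz is accepted.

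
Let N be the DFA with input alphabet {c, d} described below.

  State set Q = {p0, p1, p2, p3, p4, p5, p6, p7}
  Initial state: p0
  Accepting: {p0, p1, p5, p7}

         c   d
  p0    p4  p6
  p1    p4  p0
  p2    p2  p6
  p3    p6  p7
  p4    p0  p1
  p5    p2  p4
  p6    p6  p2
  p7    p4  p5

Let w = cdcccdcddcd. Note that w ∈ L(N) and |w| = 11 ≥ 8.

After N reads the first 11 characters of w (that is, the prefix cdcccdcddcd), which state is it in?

p1

State sequence: p0 -c-> p4 -d-> p1 -c-> p4 -c-> p0 -c-> p4 -d-> p1 -c-> p4 -d-> p1 -d-> p0 -c-> p4 -d-> p1

After reading 11 characters, N is in state p1.
(This kind of state-tracing is the core of the pumping-lemma construction: with 8 states, pigeonhole forces a repeat within the first 8 steps.)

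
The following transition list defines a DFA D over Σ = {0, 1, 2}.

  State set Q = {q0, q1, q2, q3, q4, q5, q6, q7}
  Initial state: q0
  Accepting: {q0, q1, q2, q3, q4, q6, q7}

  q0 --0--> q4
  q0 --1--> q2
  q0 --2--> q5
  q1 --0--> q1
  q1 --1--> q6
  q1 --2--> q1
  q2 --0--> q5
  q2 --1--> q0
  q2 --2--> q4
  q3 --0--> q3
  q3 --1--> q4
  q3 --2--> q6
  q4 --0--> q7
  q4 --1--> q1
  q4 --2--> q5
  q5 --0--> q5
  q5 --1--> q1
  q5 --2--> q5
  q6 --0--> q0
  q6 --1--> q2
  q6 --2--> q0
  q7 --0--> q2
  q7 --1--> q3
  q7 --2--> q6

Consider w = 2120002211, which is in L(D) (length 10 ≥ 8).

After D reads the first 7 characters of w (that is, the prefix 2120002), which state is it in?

q1

Run of D on the first 7 characters of w = 2 1 2 0 0 0 2:
  step 0: q0  (start)
  step 1: q5  (read 2: q0→q5)
  step 2: q1  (read 1: q5→q1)
  step 3: q1  (read 2: q1→q1)
  step 4: q1  (read 0: q1→q1)
  step 5: q1  (read 0: q1→q1)
  step 6: q1  (read 0: q1→q1)
  step 7: q1  (read 2: q1→q1)

After reading 7 characters, D is in state q1.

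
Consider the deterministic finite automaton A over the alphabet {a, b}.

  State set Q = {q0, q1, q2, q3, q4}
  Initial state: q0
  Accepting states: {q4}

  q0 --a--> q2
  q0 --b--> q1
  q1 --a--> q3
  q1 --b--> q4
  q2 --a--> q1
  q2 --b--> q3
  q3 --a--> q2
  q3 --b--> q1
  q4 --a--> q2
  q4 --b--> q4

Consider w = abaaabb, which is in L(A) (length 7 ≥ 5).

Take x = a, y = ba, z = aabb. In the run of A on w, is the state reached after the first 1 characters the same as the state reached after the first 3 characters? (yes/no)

Run of A on the first 3 characters of w = a b a:
  step 0: q0  (start)
  step 1: q2  (read a: q0→q2)
  step 2: q3  (read b: q2→q3)
  step 3: q2  (read a: q3→q2)

After x (step 1): q2. After xy (step 3): q2.
They match, so y = ba drives A around a cycle from q2 back to itself; pumping y any number of times keeps A in q2 before reading z, and xyⁱz ∈ L(A) for every i ≥ 0.

yes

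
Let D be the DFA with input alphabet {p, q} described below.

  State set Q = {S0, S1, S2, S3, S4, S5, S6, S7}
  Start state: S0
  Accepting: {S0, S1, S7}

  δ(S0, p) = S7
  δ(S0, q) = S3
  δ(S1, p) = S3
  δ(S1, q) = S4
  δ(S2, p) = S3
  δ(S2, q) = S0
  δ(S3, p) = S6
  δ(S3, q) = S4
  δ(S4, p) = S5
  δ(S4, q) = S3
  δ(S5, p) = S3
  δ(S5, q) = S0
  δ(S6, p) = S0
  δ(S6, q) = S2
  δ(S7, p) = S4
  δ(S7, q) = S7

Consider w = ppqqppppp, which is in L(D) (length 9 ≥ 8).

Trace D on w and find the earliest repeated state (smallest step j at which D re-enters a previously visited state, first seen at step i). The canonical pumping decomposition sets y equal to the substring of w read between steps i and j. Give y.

State sequence: S0 -p-> S7 -p-> S4 -q-> S3 -q-> S4 -p-> S5 -p-> S3 -p-> S6 -p-> S0 -p-> S7
First repeat at step 4: S4 was already visited.

So i = 2, j = 4, giving x = w[0:2] = pp, y = w[2:4] = qq, z = w[4:9] = ppppp.
Check: |xy| = 4 ≤ 8 and |y| = 2 ≥ 1. Reading y takes D from S4 back to S4, so every xyⁱz is accepted.

qq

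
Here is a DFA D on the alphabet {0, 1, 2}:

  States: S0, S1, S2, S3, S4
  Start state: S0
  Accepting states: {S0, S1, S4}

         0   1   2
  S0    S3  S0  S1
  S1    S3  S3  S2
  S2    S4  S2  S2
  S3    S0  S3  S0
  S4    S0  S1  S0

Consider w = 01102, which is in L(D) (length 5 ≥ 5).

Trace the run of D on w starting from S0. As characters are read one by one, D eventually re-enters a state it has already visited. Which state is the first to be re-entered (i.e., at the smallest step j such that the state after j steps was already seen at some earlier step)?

S3

State sequence: S0 -0-> S3 -1-> S3 -1-> S3 -0-> S0 -2-> S1
First repeat at step 2: S3 was already visited.

The earliest repeat is at step j = 2: D is in S3, which it already visited at step i = 1.
Since D has 5 states, any run of length ≥ 5 visits 5+1 states, so by pigeonhole some state repeats within the first 5 steps — that repeat gives the pumpable loop.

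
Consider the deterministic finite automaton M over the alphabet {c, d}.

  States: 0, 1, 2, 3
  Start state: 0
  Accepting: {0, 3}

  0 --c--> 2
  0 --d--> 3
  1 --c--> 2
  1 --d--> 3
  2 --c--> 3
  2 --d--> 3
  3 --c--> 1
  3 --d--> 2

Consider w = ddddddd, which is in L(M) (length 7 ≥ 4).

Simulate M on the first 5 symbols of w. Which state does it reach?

3

Run of M on the first 5 characters of w = d d d d d:
  step 0: 0  (start)
  step 1: 3  (read d: 0→3)
  step 2: 2  (read d: 3→2)
  step 3: 3  (read d: 2→3)
  step 4: 2  (read d: 3→2)
  step 5: 3  (read d: 2→3)

After reading 5 characters, M is in state 3.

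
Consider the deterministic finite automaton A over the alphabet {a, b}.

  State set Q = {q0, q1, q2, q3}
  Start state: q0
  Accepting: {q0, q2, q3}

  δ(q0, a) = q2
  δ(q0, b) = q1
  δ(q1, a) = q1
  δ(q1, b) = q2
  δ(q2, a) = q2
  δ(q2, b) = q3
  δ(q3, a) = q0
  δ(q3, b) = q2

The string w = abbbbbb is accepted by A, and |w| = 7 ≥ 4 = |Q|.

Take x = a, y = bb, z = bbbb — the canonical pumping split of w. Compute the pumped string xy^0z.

xy⁰z = xz = a·bbbb = abbbb.
Reading y = bb takes A from q2 back to q2, so after x the machine is still in q2, and z then leads to the accepting state q2. Hence abbbb ∈ L(A).

abbbb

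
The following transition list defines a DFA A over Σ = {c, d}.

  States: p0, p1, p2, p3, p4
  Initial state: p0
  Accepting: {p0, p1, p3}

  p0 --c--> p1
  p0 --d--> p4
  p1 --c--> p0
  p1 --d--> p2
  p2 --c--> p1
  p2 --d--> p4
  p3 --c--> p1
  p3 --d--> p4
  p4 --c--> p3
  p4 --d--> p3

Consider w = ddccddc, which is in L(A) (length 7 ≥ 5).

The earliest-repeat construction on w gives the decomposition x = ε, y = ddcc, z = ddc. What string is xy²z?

xy^2z = ε·ddcc·ddcc·ddc = ddccddccddc.
Reading y = ddcc takes A from p0 back to p0, so after x·y·y the machine is still in p0, and z then leads to the accepting state p1. Hence ddccddccddc ∈ L(A).

ddccddccddc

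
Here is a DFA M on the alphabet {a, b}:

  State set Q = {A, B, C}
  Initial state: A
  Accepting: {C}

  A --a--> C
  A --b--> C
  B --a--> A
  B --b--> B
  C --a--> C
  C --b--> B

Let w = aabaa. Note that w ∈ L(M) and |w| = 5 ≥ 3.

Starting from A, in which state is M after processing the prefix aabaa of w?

Run of M on the first 5 characters of w = a a b a a:
  step 0: A  (start)
  step 1: C  (read a: A→C)
  step 2: C  (read a: C→C)
  step 3: B  (read b: C→B)
  step 4: A  (read a: B→A)
  step 5: C  (read a: A→C)

After reading 5 characters, M is in state C.
(This kind of state-tracing is the core of the pumping-lemma construction: with 3 states, pigeonhole forces a repeat within the first 3 steps.)

C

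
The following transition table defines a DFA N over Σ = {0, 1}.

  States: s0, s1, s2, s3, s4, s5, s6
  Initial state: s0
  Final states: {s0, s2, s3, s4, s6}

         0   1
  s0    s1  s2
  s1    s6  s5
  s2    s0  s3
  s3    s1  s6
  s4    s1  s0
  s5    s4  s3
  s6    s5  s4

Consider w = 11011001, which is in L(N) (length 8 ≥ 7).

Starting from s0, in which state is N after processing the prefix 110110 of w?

Run of N on the first 6 characters of w = 1 1 0 1 1 0:
  step 0: s0  (start)
  step 1: s2  (read 1: s0→s2)
  step 2: s3  (read 1: s2→s3)
  step 3: s1  (read 0: s3→s1)
  step 4: s5  (read 1: s1→s5)
  step 5: s3  (read 1: s5→s3)
  step 6: s1  (read 0: s3→s1)

After reading 6 characters, N is in state s1.

s1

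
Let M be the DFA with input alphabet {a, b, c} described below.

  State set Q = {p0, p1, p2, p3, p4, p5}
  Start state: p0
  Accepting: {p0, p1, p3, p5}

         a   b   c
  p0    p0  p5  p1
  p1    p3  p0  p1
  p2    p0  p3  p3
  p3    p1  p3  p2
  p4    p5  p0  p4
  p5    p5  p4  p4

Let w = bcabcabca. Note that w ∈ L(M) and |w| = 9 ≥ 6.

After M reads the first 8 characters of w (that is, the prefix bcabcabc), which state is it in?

p4

Run of M on the first 8 characters of w = b c a b c a b c:
  step 0: p0  (start)
  step 1: p5  (read b: p0→p5)
  step 2: p4  (read c: p5→p4)
  step 3: p5  (read a: p4→p5)
  step 4: p4  (read b: p5→p4)
  step 5: p4  (read c: p4→p4)
  step 6: p5  (read a: p4→p5)
  step 7: p4  (read b: p5→p4)
  step 8: p4  (read c: p4→p4)

After reading 8 characters, M is in state p4.
(This kind of state-tracing is the core of the pumping-lemma construction: with 6 states, pigeonhole forces a repeat within the first 6 steps.)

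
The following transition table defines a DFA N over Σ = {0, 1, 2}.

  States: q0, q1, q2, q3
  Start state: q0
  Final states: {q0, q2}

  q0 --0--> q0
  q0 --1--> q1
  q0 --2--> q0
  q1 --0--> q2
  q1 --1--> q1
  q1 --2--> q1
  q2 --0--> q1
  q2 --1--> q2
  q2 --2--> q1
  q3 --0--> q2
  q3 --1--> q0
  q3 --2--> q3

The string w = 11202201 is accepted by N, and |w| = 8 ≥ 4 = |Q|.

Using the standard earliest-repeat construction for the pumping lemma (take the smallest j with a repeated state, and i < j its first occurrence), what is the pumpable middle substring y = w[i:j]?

1

State sequence: q0 -1-> q1 -1-> q1 -2-> q1 -0-> q2 -2-> q1 -2-> q1 -0-> q2 -1-> q2
First repeat at step 2: q1 was already visited.

So i = 1, j = 2, giving x = w[0:1] = 1, y = w[1:2] = 1, z = w[2:8] = 202201.
Check: |xy| = 2 ≤ 4 and |y| = 1 ≥ 1. Reading y takes N from q1 back to q1, so every xyⁱz is accepted.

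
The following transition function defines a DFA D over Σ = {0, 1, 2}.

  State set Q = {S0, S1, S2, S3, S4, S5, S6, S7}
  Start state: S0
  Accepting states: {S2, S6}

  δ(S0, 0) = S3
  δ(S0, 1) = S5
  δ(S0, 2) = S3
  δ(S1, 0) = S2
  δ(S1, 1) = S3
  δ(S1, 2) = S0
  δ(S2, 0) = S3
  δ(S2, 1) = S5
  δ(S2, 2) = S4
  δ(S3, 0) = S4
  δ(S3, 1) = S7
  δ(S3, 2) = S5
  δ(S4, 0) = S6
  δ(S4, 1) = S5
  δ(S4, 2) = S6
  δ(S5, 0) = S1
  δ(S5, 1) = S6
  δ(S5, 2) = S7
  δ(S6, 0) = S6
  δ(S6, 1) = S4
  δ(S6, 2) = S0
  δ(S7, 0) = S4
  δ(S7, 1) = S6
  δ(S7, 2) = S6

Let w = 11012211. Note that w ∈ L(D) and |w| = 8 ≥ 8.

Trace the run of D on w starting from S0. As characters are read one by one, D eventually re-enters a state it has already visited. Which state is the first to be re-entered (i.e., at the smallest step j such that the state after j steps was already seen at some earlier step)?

S6

State sequence: S0 -1-> S5 -1-> S6 -0-> S6 -1-> S4 -2-> S6 -2-> S0 -1-> S5 -1-> S6
First repeat at step 3: S6 was already visited.

The earliest repeat is at step j = 3: D is in S6, which it already visited at step i = 2.
Pumping length from the standard proof: p = 8 (the number of states). The repeated state found above gives |xy| = j ≤ 8 and |y| = j − i ≥ 1.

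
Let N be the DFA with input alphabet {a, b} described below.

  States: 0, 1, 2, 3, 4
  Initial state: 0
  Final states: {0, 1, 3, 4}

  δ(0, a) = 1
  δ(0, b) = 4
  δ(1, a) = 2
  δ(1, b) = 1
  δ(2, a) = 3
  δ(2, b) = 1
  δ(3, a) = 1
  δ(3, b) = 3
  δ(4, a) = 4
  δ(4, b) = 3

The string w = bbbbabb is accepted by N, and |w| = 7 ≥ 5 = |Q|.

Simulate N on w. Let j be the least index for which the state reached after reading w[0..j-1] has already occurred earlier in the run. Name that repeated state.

3

Run of N on w = b b b b a b b:
  step 0: 0  (start)
  step 1: 4  (read b: 0→4)
  step 2: 3  (read b: 4→3)
  step 3: 3  (read b: 3→3)   ← first repeat (3 seen earlier)
  step 4: 3  (read b: 3→3)
  step 5: 1  (read a: 3→1)
  step 6: 1  (read b: 1→1)
  step 7: 1  (read b: 1→1)

The earliest repeat is at step j = 3: N is in 3, which it already visited at step i = 2.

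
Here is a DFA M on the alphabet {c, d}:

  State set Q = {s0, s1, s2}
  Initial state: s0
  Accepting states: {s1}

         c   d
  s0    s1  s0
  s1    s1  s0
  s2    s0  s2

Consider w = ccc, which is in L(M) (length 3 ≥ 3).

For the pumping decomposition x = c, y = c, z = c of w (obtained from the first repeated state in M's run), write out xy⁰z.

cc

xy⁰z = xz = c·c = cc.
Reading y = c takes M from s1 back to s1, so after x the machine is still in s1, and z then leads to the accepting state s1. Hence cc ∈ L(M).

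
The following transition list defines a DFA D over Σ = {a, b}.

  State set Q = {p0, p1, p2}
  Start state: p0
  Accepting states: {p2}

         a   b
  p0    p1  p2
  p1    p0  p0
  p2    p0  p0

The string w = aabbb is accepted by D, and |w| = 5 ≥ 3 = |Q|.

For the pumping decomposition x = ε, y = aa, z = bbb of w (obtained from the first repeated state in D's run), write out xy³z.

xy^3z = ε·aa·aa·aa·bbb = aaaaaabbb.
Reading y = aa takes D from p0 back to p0, so after x·y·y·y the machine is still in p0, and z then leads to the accepting state p2. Hence aaaaaabbb ∈ L(D).

aaaaaabbb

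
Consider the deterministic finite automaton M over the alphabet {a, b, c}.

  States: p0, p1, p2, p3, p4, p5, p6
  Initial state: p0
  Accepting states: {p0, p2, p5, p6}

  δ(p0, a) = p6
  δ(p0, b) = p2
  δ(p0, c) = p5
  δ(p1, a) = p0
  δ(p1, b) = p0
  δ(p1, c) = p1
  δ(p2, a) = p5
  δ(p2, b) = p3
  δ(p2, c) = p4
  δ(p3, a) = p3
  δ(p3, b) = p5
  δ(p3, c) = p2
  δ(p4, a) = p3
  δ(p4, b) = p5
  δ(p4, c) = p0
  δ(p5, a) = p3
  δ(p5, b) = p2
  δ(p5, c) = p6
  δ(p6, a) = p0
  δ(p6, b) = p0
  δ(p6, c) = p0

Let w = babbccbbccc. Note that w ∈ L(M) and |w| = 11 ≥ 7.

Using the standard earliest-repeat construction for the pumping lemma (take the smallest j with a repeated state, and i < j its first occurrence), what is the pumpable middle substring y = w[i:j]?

ab

State sequence: p0 -b-> p2 -a-> p5 -b-> p2 -b-> p3 -c-> p2 -c-> p4 -b-> p5 -b-> p2 -c-> p4 -c-> p0 -c-> p5
First repeat at step 3: p2 was already visited.

So i = 1, j = 3, giving x = w[0:1] = b, y = w[1:3] = ab, z = w[3:11] = bccbbccc.
Check: |xy| = 3 ≤ 7 and |y| = 2 ≥ 1. Reading y takes M from p2 back to p2, so every xyⁱz is accepted.
The DFA has 7 states, so the proof of the pumping lemma guarantees a repeated state among the first 7+1 visited; the segment between the two visits is the pumpable y.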